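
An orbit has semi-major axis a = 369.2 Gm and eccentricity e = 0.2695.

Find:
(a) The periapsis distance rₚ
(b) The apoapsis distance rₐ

Convert to SI: a = 369.2 Gm = 3.692e+11 m.
(a) rₚ = a(1 − e) = 3.692e+11 · (1 − 0.2695) = 3.692e+11 · 0.7305 ≈ 2.697e+11 m = 269.7 Gm.
(b) rₐ = a(1 + e) = 3.692e+11 · (1 + 0.2695) = 3.692e+11 · 1.2695 ≈ 4.687e+11 m = 468.7 Gm.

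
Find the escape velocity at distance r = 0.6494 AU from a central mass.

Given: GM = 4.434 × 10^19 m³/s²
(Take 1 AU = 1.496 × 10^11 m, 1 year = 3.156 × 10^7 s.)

Convert to SI: r = 0.6494 AU = 9.71502e+10 m.
Escape velocity comes from setting total energy to zero: ½v² − GM/r = 0 ⇒ v_esc = √(2GM / r).
v_esc = √(2 · 4.434e+19 / 9.71502e+10) m/s ≈ 3.021e+04 m/s = 6.374 AU/year.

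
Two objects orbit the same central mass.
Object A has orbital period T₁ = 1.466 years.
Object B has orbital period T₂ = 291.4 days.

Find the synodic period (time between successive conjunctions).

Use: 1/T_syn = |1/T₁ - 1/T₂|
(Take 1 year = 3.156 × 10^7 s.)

Convert to SI: T₁ = 1.466 years = 4.6267e+07 s; T₂ = 291.4 days = 2.5177e+07 s.
T_syn = |T₁ · T₂ / (T₁ − T₂)|.
T_syn = |4.6267e+07 · 2.5177e+07 / (4.6267e+07 − 2.5177e+07)| s ≈ 5.523e+07 s = 1.75 years.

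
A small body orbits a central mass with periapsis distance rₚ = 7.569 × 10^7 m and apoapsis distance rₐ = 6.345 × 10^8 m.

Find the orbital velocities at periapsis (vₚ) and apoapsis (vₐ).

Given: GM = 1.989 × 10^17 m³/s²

Use the vis-viva equation v² = GM(2/r − 1/a) with a = (rₚ + rₐ)/2 = (7.569e+07 + 6.345e+08)/2 = 3.55095e+08 m.
vₚ = √(GM · (2/rₚ − 1/a)) = √(1.989e+17 · (2/7.569e+07 − 1/3.55095e+08)) m/s ≈ 6.852e+04 m/s = 68.52 km/s.
vₐ = √(GM · (2/rₐ − 1/a)) = √(1.989e+17 · (2/6.345e+08 − 1/3.55095e+08)) m/s ≈ 8174 m/s = 8.174 km/s.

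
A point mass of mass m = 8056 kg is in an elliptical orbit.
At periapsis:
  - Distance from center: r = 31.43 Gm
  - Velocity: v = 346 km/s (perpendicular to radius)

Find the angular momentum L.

Convert to SI: r = 31.43 Gm = 3.143e+10 m; v = 346 km/s = 346000 m/s.
Since v is perpendicular to r, L = m · v · r.
L = 8056 · 346000 · 3.143e+10 kg·m²/s ≈ 8.761e+19 kg·m²/s.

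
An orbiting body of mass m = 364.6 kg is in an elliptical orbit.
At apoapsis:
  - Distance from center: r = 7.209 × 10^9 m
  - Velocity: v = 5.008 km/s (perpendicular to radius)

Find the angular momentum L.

Convert to SI: v = 5.008 km/s = 5008 m/s.
Since v is perpendicular to r, L = m · v · r.
L = 364.6 · 5008 · 7.209e+09 kg·m²/s ≈ 1.316e+16 kg·m²/s.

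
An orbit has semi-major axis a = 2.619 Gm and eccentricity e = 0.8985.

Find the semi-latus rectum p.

Convert to SI: a = 2.619 Gm = 2.619e+09 m.
p = a (1 − e²).
p = 2.619e+09 · (1 − (0.8985)²) = 2.619e+09 · 0.192698 ≈ 5.047e+08 m = 504.7 Mm.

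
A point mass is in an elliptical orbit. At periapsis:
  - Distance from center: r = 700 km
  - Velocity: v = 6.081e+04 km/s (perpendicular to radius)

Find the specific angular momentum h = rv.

Convert to SI: r = 700 km = 700000 m; v = 6.081e+04 km/s = 6.081e+07 m/s.
With v perpendicular to r, h = r · v.
h = 700000 · 6.081e+07 m²/s ≈ 4.257e+13 m²/s.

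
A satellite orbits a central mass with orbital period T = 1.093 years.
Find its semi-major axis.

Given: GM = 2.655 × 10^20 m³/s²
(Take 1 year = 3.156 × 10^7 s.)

Convert to SI: T = 1.093 years = 3.44951e+07 s.
Invert Kepler's third law: a = (GM · T² / (4π²))^(1/3).
Substituting T = 3.44951e+07 s and GM = 2.655e+20 m³/s²:
a = (2.655e+20 · (3.44951e+07)² / (4π²))^(1/3) m
a ≈ 2e+11 m = 200 Gm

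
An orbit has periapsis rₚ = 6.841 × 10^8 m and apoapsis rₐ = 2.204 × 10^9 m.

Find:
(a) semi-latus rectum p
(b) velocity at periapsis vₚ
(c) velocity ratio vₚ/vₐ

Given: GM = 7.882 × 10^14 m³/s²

(a) From a = (rₚ + rₐ)/2 = 1.44405e+09 m and e = (rₐ − rₚ)/(rₐ + rₚ) = 0.526263, p = a(1 − e²) = 1.44405e+09 · (1 − (0.526263)²) ≈ 1.044e+09 m
(b) With a = (rₚ + rₐ)/2 = 1.44405e+09 m, vₚ = √(GM (2/rₚ − 1/a)) = √(7.882e+14 · (2/6.841e+08 − 1/1.44405e+09)) m/s ≈ 1326 m/s
(c) Conservation of angular momentum (rₚvₚ = rₐvₐ) gives vₚ/vₐ = rₐ/rₚ = 2.204e+09/6.841e+08 ≈ 3.222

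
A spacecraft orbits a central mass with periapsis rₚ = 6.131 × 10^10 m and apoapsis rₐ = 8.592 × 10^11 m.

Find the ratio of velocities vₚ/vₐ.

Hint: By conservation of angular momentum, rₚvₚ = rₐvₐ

Conservation of angular momentum gives rₚvₚ = rₐvₐ, so vₚ/vₐ = rₐ/rₚ.
vₚ/vₐ = 8.592e+11 / 6.131e+10 ≈ 14.01.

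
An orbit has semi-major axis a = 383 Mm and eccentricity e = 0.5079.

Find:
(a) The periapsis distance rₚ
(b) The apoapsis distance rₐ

Convert to SI: a = 383 Mm = 3.83e+08 m.
(a) rₚ = a(1 − e) = 3.83e+08 · (1 − 0.5079) = 3.83e+08 · 0.4921 ≈ 1.885e+08 m = 188.5 Mm.
(b) rₐ = a(1 + e) = 3.83e+08 · (1 + 0.5079) = 3.83e+08 · 1.5079 ≈ 5.775e+08 m = 577.5 Mm.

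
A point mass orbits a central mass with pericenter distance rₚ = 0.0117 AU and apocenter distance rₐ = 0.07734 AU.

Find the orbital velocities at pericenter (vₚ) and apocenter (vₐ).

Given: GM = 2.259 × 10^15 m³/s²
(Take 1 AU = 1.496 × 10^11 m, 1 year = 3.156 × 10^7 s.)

Convert to SI: rₚ = 0.0117 AU = 1.75032e+09 m; rₐ = 0.07734 AU = 1.15701e+10 m.
Use the vis-viva equation v² = GM(2/r − 1/a) with a = (rₚ + rₐ)/2 = (1.75032e+09 + 1.15701e+10)/2 = 6.66019e+09 m.
vₚ = √(GM · (2/rₚ − 1/a)) = √(2.259e+15 · (2/1.75032e+09 − 1/6.66019e+09)) m/s ≈ 1497 m/s = 0.3159 AU/year.
vₐ = √(GM · (2/rₐ − 1/a)) = √(2.259e+15 · (2/1.15701e+10 − 1/6.66019e+09)) m/s ≈ 226.5 m/s = 0.04779 AU/year.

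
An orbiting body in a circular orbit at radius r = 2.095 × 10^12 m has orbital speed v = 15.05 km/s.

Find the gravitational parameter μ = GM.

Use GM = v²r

Convert to SI: v = 15.05 km/s = 15050 m/s.
For a circular orbit v² = GM/r, so GM = v² · r.
GM = (15050)² · 2.095e+12 m³/s² ≈ 4.745e+20 m³/s² = 4.745 × 10^20 m³/s².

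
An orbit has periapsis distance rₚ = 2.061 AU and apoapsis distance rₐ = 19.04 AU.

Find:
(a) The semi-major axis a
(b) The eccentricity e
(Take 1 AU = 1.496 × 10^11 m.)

Convert to SI: rₚ = 2.061 AU = 3.08326e+11 m; rₐ = 19.04 AU = 2.84838e+12 m.
(a) a = (rₚ + rₐ) / 2 = (3.08326e+11 + 2.84838e+12) / 2 ≈ 1.578e+12 m = 10.55 AU.
(b) e = (rₐ − rₚ) / (rₐ + rₚ) = (2.84838e+12 − 3.08326e+11) / (2.84838e+12 + 3.08326e+11) ≈ 0.8047.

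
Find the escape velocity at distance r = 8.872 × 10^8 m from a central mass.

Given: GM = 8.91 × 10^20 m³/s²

Escape velocity comes from setting total energy to zero: ½v² − GM/r = 0 ⇒ v_esc = √(2GM / r).
v_esc = √(2 · 8.91e+20 / 8.872e+08) m/s ≈ 1.417e+06 m/s = 1417 km/s.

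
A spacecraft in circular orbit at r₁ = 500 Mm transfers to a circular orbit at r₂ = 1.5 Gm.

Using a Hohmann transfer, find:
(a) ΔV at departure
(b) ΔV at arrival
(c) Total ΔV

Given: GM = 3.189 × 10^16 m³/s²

Convert to SI: r₁ = 500 Mm = 5e+08 m; r₂ = 1.5 Gm = 1.5e+09 m.
Transfer semi-major axis: a_t = (r₁ + r₂)/2 = (5e+08 + 1.5e+09)/2 = 1e+09 m.
Circular speeds: v₁ = √(GM/r₁) = 7986.24 m/s, v₂ = √(GM/r₂) = 4610.86 m/s.
Transfer speeds (vis-viva v² = GM(2/r − 1/a_t)): v₁ᵗ = 9781.1 m/s, v₂ᵗ = 3260.37 m/s.
(a) ΔV₁ = |v₁ᵗ − v₁| ≈ 1795 m/s = 1.795 km/s.
(b) ΔV₂ = |v₂ − v₂ᵗ| ≈ 1350 m/s = 1.35 km/s.
(c) ΔV_total = ΔV₁ + ΔV₂ ≈ 3145 m/s = 3.145 km/s.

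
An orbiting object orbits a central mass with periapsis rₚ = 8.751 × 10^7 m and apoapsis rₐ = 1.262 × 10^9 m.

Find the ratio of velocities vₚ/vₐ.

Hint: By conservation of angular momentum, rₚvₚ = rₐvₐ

Conservation of angular momentum gives rₚvₚ = rₐvₐ, so vₚ/vₐ = rₐ/rₚ.
vₚ/vₐ = 1.262e+09 / 8.751e+07 ≈ 14.42.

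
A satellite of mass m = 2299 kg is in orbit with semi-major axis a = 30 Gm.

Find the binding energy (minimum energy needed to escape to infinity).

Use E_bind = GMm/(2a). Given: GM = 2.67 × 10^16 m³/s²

Convert to SI: a = 30 Gm = 3e+10 m.
Total orbital energy is E = −GMm/(2a); binding energy is E_bind = −E = GMm/(2a).
E_bind = 2.67e+16 · 2299 / (2 · 3e+10) J ≈ 1.023e+09 J = 1.023 GJ.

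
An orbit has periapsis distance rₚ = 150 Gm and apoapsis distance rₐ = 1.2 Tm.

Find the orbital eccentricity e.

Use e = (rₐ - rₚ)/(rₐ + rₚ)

Convert to SI: rₚ = 150 Gm = 1.5e+11 m; rₐ = 1.2 Tm = 1.2e+12 m.
e = (rₐ − rₚ) / (rₐ + rₚ).
e = (1.2e+12 − 1.5e+11) / (1.2e+12 + 1.5e+11) = 1.05e+12 / 1.35e+12 ≈ 0.7778.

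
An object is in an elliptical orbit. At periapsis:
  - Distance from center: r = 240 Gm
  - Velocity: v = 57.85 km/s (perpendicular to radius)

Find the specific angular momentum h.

Convert to SI: r = 240 Gm = 2.4e+11 m; v = 57.85 km/s = 57850 m/s.
With v perpendicular to r, h = r · v.
h = 2.4e+11 · 57850 m²/s ≈ 1.388e+16 m²/s.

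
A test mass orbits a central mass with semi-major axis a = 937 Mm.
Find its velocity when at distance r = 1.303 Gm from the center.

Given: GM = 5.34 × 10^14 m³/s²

Convert to SI: a = 937 Mm = 9.37e+08 m; r = 1.303 Gm = 1.303e+09 m.
Vis-viva: v = √(GM · (2/r − 1/a)).
2/r − 1/a = 2/1.303e+09 − 1/9.37e+08 = 4.67684e-10 m⁻¹.
v = √(5.34e+14 · 4.67684e-10) m/s ≈ 499.7 m/s = 499.7 m/s.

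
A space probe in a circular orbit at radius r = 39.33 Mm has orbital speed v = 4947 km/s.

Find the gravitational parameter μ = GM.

Convert to SI: r = 39.33 Mm = 3.933e+07 m; v = 4947 km/s = 4.947e+06 m/s.
For a circular orbit v² = GM/r, so GM = v² · r.
GM = (4.947e+06)² · 3.933e+07 m³/s² ≈ 9.625e+20 m³/s² = 9.625 × 10^20 m³/s².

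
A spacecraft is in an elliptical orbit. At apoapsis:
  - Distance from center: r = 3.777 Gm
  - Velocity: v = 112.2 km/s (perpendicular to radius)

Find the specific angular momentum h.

Convert to SI: r = 3.777 Gm = 3.777e+09 m; v = 112.2 km/s = 112200 m/s.
With v perpendicular to r, h = r · v.
h = 3.777e+09 · 112200 m²/s ≈ 4.238e+14 m²/s.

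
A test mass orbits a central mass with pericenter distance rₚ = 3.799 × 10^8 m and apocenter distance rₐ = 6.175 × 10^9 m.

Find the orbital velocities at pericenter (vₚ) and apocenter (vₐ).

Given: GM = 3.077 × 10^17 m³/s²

Use the vis-viva equation v² = GM(2/r − 1/a) with a = (rₚ + rₐ)/2 = (3.799e+08 + 6.175e+09)/2 = 3.27745e+09 m.
vₚ = √(GM · (2/rₚ − 1/a)) = √(3.077e+17 · (2/3.799e+08 − 1/3.27745e+09)) m/s ≈ 3.906e+04 m/s = 39.06 km/s.
vₐ = √(GM · (2/rₐ − 1/a)) = √(3.077e+17 · (2/6.175e+09 − 1/3.27745e+09)) m/s ≈ 2403 m/s = 2.403 km/s.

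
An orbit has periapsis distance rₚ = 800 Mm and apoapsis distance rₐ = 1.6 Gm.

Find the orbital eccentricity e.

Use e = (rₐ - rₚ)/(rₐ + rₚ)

Convert to SI: rₚ = 800 Mm = 8e+08 m; rₐ = 1.6 Gm = 1.6e+09 m.
e = (rₐ − rₚ) / (rₐ + rₚ).
e = (1.6e+09 − 8e+08) / (1.6e+09 + 8e+08) = 8e+08 / 2.4e+09 ≈ 0.3333.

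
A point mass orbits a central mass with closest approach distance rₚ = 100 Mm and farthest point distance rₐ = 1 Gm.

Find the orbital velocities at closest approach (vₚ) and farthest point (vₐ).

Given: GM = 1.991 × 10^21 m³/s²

Convert to SI: rₚ = 100 Mm = 1e+08 m; rₐ = 1 Gm = 1e+09 m.
Use the vis-viva equation v² = GM(2/r − 1/a) with a = (rₚ + rₐ)/2 = (1e+08 + 1e+09)/2 = 5.5e+08 m.
vₚ = √(GM · (2/rₚ − 1/a)) = √(1.991e+21 · (2/1e+08 − 1/5.5e+08)) m/s ≈ 6.017e+06 m/s = 6017 km/s.
vₐ = √(GM · (2/rₐ − 1/a)) = √(1.991e+21 · (2/1e+09 − 1/5.5e+08)) m/s ≈ 6.017e+05 m/s = 601.7 km/s.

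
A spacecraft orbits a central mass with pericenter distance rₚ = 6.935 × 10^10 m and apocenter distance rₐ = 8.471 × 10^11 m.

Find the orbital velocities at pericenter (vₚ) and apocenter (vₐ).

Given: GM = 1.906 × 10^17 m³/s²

Use the vis-viva equation v² = GM(2/r − 1/a) with a = (rₚ + rₐ)/2 = (6.935e+10 + 8.471e+11)/2 = 4.58225e+11 m.
vₚ = √(GM · (2/rₚ − 1/a)) = √(1.906e+17 · (2/6.935e+10 − 1/4.58225e+11)) m/s ≈ 2254 m/s = 2.254 km/s.
vₐ = √(GM · (2/rₐ − 1/a)) = √(1.906e+17 · (2/8.471e+11 − 1/4.58225e+11)) m/s ≈ 184.5 m/s = 184.5 m/s.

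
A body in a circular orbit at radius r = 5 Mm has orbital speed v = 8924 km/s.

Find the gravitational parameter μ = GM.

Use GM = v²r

Convert to SI: r = 5 Mm = 5e+06 m; v = 8924 km/s = 8.924e+06 m/s.
For a circular orbit v² = GM/r, so GM = v² · r.
GM = (8.924e+06)² · 5e+06 m³/s² ≈ 3.982e+20 m³/s² = 3.982 × 10^20 m³/s².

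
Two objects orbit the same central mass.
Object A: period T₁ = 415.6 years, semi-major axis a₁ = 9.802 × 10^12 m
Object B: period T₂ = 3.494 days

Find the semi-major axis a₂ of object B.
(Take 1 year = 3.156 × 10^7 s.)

Convert to SI: T₁ = 415.6 years = 1.31163e+10 s; T₂ = 3.494 days = 301882 s.
Kepler's third law: (T₁/T₂)² = (a₁/a₂)³ ⇒ a₂ = a₁ · (T₂/T₁)^(2/3).
T₂/T₁ = 301882 / 1.31163e+10 = 2.30157e-05.
a₂ = 9.802e+12 · (2.30157e-05)^(2/3) m ≈ 7.931e+09 m = 7.931 × 10^9 m.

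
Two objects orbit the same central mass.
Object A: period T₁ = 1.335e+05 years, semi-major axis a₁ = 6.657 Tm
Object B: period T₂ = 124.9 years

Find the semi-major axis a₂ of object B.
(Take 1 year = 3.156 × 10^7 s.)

Convert to SI: T₁ = 1.335e+05 years = 4.21326e+12 s; a₁ = 6.657 Tm = 6.657e+12 m; T₂ = 124.9 years = 3.94184e+09 s.
Kepler's third law: (T₁/T₂)² = (a₁/a₂)³ ⇒ a₂ = a₁ · (T₂/T₁)^(2/3).
T₂/T₁ = 3.94184e+09 / 4.21326e+12 = 0.000935581.
a₂ = 6.657e+12 · (0.000935581)^(2/3) m ≈ 6.368e+10 m = 63.68 Gm.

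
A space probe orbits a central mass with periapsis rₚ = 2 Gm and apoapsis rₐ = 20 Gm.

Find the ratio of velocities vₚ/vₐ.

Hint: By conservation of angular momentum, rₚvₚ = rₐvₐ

Convert to SI: rₚ = 2 Gm = 2e+09 m; rₐ = 20 Gm = 2e+10 m.
Conservation of angular momentum gives rₚvₚ = rₐvₐ, so vₚ/vₐ = rₐ/rₚ.
vₚ/vₐ = 2e+10 / 2e+09 ≈ 10.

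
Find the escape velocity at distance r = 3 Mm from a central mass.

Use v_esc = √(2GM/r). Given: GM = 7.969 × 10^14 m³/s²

Convert to SI: r = 3 Mm = 3e+06 m.
Escape velocity comes from setting total energy to zero: ½v² − GM/r = 0 ⇒ v_esc = √(2GM / r).
v_esc = √(2 · 7.969e+14 / 3e+06) m/s ≈ 2.305e+04 m/s = 23.05 km/s.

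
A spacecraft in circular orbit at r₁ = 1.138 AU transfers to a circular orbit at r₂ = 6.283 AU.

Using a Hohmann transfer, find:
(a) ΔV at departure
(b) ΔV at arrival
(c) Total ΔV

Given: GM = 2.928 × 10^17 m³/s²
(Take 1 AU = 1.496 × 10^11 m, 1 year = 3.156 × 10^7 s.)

Convert to SI: r₁ = 1.138 AU = 1.70245e+11 m; r₂ = 6.283 AU = 9.39937e+11 m.
Transfer semi-major axis: a_t = (r₁ + r₂)/2 = (1.70245e+11 + 9.39937e+11)/2 = 5.55091e+11 m.
Circular speeds: v₁ = √(GM/r₁) = 1311.44 m/s, v₂ = √(GM/r₂) = 558.131 m/s.
Transfer speeds (vis-viva v² = GM(2/r − 1/a_t)): v₁ᵗ = 1706.54 m/s, v₂ᵗ = 309.094 m/s.
(a) ΔV₁ = |v₁ᵗ − v₁| ≈ 395.1 m/s = 0.08335 AU/year.
(b) ΔV₂ = |v₂ − v₂ᵗ| ≈ 249 m/s = 0.05254 AU/year.
(c) ΔV_total = ΔV₁ + ΔV₂ ≈ 644.1 m/s = 0.1359 AU/year.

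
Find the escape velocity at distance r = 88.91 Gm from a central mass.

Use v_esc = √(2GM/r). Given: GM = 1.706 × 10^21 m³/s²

Convert to SI: r = 88.91 Gm = 8.891e+10 m.
Escape velocity comes from setting total energy to zero: ½v² − GM/r = 0 ⇒ v_esc = √(2GM / r).
v_esc = √(2 · 1.706e+21 / 8.891e+10) m/s ≈ 1.959e+05 m/s = 195.9 km/s.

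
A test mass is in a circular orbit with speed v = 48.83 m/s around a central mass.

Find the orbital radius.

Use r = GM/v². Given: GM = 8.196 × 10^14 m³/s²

For a circular orbit, v² = GM / r, so r = GM / v².
r = 8.196e+14 / (48.83)² m ≈ 3.437e+11 m = 343.7 Gm.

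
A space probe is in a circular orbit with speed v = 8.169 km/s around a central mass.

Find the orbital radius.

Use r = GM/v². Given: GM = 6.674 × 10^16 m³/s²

Convert to SI: v = 8.169 km/s = 8169 m/s.
For a circular orbit, v² = GM / r, so r = GM / v².
r = 6.674e+16 / (8169)² m ≈ 1e+09 m = 1 Gm.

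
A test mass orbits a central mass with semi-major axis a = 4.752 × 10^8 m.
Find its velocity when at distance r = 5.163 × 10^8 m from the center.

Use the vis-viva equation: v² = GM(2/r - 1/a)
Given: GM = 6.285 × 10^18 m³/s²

Vis-viva: v = √(GM · (2/r − 1/a)).
2/r − 1/a = 2/5.163e+08 − 1/4.752e+08 = 1.76934e-09 m⁻¹.
v = √(6.285e+18 · 1.76934e-09) m/s ≈ 1.055e+05 m/s = 105.5 km/s.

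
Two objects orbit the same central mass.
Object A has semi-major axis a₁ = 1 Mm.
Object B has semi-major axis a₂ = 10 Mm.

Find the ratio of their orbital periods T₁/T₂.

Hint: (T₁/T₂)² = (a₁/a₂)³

Convert to SI: a₁ = 1 Mm = 1e+06 m; a₂ = 10 Mm = 1e+07 m.
From Kepler's third law, (T₁/T₂)² = (a₁/a₂)³, so T₁/T₂ = (a₁/a₂)^(3/2).
a₁/a₂ = 1e+06 / 1e+07 = 0.1.
T₁/T₂ = (0.1)^(3/2) ≈ 0.03162.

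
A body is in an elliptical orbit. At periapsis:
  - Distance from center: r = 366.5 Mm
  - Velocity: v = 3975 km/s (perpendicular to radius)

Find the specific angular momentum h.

Convert to SI: r = 366.5 Mm = 3.665e+08 m; v = 3975 km/s = 3.975e+06 m/s.
With v perpendicular to r, h = r · v.
h = 3.665e+08 · 3.975e+06 m²/s ≈ 1.457e+15 m²/s.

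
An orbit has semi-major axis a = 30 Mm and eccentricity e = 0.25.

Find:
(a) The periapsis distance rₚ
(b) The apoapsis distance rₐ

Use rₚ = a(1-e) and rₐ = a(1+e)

Convert to SI: a = 30 Mm = 3e+07 m.
(a) rₚ = a(1 − e) = 3e+07 · (1 − 0.25) = 3e+07 · 0.75 ≈ 2.25e+07 m = 22.5 Mm.
(b) rₐ = a(1 + e) = 3e+07 · (1 + 0.25) = 3e+07 · 1.25 ≈ 3.75e+07 m = 37.5 Mm.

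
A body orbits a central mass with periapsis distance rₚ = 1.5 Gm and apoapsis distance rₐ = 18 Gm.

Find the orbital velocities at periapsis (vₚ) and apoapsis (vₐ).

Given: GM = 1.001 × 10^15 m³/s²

Convert to SI: rₚ = 1.5 Gm = 1.5e+09 m; rₐ = 18 Gm = 1.8e+10 m.
Use the vis-viva equation v² = GM(2/r − 1/a) with a = (rₚ + rₐ)/2 = (1.5e+09 + 1.8e+10)/2 = 9.75e+09 m.
vₚ = √(GM · (2/rₚ − 1/a)) = √(1.001e+15 · (2/1.5e+09 − 1/9.75e+09)) m/s ≈ 1110 m/s = 1.11 km/s.
vₐ = √(GM · (2/rₐ − 1/a)) = √(1.001e+15 · (2/1.8e+10 − 1/9.75e+09)) m/s ≈ 92.5 m/s = 92.5 m/s.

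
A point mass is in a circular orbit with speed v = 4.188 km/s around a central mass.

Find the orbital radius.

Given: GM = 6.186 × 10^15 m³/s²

Convert to SI: v = 4.188 km/s = 4188 m/s.
For a circular orbit, v² = GM / r, so r = GM / v².
r = 6.186e+15 / (4188)² m ≈ 3.527e+08 m = 352.7 Mm.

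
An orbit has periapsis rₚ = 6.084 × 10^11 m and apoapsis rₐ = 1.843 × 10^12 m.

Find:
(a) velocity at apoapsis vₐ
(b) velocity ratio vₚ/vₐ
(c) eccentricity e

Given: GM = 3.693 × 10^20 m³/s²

(a) With a = (rₚ + rₐ)/2 = 1.2257e+12 m, vₐ = √(GM (2/rₐ − 1/a)) = √(3.693e+20 · (2/1.843e+12 − 1/1.2257e+12)) m/s ≈ 9973 m/s
(b) Conservation of angular momentum (rₚvₚ = rₐvₐ) gives vₚ/vₐ = rₐ/rₚ = 1.843e+12/6.084e+11 ≈ 3.029
(c) e = (rₐ − rₚ)/(rₐ + rₚ) = (1.843e+12 − 6.084e+11)/(1.843e+12 + 6.084e+11) ≈ 0.5036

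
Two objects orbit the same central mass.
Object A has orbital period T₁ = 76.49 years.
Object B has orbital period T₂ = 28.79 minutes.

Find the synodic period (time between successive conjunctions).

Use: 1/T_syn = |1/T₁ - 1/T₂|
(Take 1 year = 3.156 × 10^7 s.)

Convert to SI: T₁ = 76.49 years = 2.41402e+09 s; T₂ = 28.79 minutes = 1727.4 s.
T_syn = |T₁ · T₂ / (T₁ − T₂)|.
T_syn = |2.41402e+09 · 1727.4 / (2.41402e+09 − 1727.4)| s ≈ 1727 s = 28.79 minutes.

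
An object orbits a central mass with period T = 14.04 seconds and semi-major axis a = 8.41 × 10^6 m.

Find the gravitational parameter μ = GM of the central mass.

GM = 4π² · a³ / T².
GM = 4π² · (8.41e+06)³ / (14.04)² m³/s² ≈ 1.191e+20 m³/s² = 1.191 × 10^20 m³/s².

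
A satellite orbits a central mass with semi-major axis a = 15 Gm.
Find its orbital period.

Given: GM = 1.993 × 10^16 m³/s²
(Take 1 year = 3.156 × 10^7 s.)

Convert to SI: a = 15 Gm = 1.5e+10 m.
Kepler's third law: T = 2π √(a³ / GM).
Substituting a = 1.5e+10 m and GM = 1.993e+16 m³/s²:
T = 2π √((1.5e+10)³ / 1.993e+16) s
T ≈ 8.176e+07 s = 2.591 years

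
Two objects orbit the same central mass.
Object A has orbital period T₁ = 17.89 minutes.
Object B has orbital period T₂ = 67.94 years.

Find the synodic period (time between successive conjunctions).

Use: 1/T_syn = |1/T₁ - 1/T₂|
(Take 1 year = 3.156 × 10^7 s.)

Convert to SI: T₁ = 17.89 minutes = 1073.4 s; T₂ = 67.94 years = 2.14419e+09 s.
T_syn = |T₁ · T₂ / (T₁ − T₂)|.
T_syn = |1073.4 · 2.14419e+09 / (1073.4 − 2.14419e+09)| s ≈ 1073 s = 17.89 minutes.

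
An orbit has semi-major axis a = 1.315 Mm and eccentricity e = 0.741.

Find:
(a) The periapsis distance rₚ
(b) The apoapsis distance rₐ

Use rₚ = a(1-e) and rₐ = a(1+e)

Convert to SI: a = 1.315 Mm = 1.315e+06 m.
(a) rₚ = a(1 − e) = 1.315e+06 · (1 − 0.741) = 1.315e+06 · 0.259 ≈ 3.406e+05 m = 340.6 km.
(b) rₐ = a(1 + e) = 1.315e+06 · (1 + 0.741) = 1.315e+06 · 1.741 ≈ 2.289e+06 m = 2.289 Mm.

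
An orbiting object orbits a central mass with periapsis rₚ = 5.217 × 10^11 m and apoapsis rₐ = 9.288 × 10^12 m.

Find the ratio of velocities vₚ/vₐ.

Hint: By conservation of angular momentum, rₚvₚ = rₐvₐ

Conservation of angular momentum gives rₚvₚ = rₐvₐ, so vₚ/vₐ = rₐ/rₚ.
vₚ/vₐ = 9.288e+12 / 5.217e+11 ≈ 17.8.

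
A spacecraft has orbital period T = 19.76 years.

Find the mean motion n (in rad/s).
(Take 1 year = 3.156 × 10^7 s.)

Convert to SI: T = 19.76 years = 6.23626e+08 s.
n = 2π / T.
n = 2π / 6.23626e+08 s ≈ 1.008e-08 rad/s.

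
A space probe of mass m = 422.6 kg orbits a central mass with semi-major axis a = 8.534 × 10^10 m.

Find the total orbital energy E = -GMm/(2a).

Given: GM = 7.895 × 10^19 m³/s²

E = −GMm / (2a).
E = −7.895e+19 · 422.6 / (2 · 8.534e+10) J ≈ -1.955e+11 J = -195.5 GJ.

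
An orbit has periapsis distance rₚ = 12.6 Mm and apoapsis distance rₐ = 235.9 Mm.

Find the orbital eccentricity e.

Convert to SI: rₚ = 12.6 Mm = 1.26e+07 m; rₐ = 235.9 Mm = 2.359e+08 m.
e = (rₐ − rₚ) / (rₐ + rₚ).
e = (2.359e+08 − 1.26e+07) / (2.359e+08 + 1.26e+07) = 2.233e+08 / 2.485e+08 ≈ 0.8986.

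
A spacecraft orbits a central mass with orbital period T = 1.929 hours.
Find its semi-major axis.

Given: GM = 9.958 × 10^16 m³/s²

Convert to SI: T = 1.929 hours = 6944.4 s.
Invert Kepler's third law: a = (GM · T² / (4π²))^(1/3).
Substituting T = 6944.4 s and GM = 9.958e+16 m³/s²:
a = (9.958e+16 · (6944.4)² / (4π²))^(1/3) m
a ≈ 4.955e+07 m = 4.955 × 10^7 m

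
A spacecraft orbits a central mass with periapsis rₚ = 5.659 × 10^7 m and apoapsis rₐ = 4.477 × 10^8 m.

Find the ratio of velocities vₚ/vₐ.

Conservation of angular momentum gives rₚvₚ = rₐvₐ, so vₚ/vₐ = rₐ/rₚ.
vₚ/vₐ = 4.477e+08 / 5.659e+07 ≈ 7.911.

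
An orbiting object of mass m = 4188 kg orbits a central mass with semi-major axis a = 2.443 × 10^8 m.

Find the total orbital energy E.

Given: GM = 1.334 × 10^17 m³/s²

E = −GMm / (2a).
E = −1.334e+17 · 4188 / (2 · 2.443e+08) J ≈ -1.143e+12 J = -1.143 TJ.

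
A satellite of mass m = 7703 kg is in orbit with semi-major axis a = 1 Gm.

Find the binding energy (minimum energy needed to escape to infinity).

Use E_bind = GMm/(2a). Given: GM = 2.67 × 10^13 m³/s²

Convert to SI: a = 1 Gm = 1e+09 m.
Total orbital energy is E = −GMm/(2a); binding energy is E_bind = −E = GMm/(2a).
E_bind = 2.67e+13 · 7703 / (2 · 1e+09) J ≈ 1.028e+08 J = 102.8 MJ.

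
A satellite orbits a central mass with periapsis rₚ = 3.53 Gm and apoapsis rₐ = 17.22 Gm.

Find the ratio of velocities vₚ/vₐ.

Convert to SI: rₚ = 3.53 Gm = 3.53e+09 m; rₐ = 17.22 Gm = 1.722e+10 m.
Conservation of angular momentum gives rₚvₚ = rₐvₐ, so vₚ/vₐ = rₐ/rₚ.
vₚ/vₐ = 1.722e+10 / 3.53e+09 ≈ 4.878.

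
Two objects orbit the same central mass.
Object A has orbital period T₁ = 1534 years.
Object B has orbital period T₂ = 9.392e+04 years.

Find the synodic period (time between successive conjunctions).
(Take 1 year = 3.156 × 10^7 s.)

Convert to SI: T₁ = 1534 years = 4.8413e+10 s; T₂ = 9.392e+04 years = 2.96412e+12 s.
T_syn = |T₁ · T₂ / (T₁ − T₂)|.
T_syn = |4.8413e+10 · 2.96412e+12 / (4.8413e+10 − 2.96412e+12)| s ≈ 4.922e+10 s = 1559 years.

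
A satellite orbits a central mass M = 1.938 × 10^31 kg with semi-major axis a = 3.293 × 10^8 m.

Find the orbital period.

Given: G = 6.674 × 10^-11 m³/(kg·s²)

GM = G · M = 6.674e-11 · 1.938e+31 = 1.29342e+21 m³/s².
Kepler's third law: T = 2π √(a³ / GM).
Substituting a = 3.293e+08 m and GM = 1.29342e+21 m³/s²:
T = 2π √((3.293e+08)³ / 1.29342e+21) s
T ≈ 1044 s = 17.4 minutes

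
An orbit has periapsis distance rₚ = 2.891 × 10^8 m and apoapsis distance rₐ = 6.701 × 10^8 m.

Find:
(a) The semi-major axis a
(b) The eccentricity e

(a) a = (rₚ + rₐ) / 2 = (2.891e+08 + 6.701e+08) / 2 ≈ 4.796e+08 m = 4.796 × 10^8 m.
(b) e = (rₐ − rₚ) / (rₐ + rₚ) = (6.701e+08 − 2.891e+08) / (6.701e+08 + 2.891e+08) ≈ 0.3972.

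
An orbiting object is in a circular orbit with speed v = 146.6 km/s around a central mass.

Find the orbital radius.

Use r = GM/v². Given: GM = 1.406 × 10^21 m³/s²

Convert to SI: v = 146.6 km/s = 146600 m/s.
For a circular orbit, v² = GM / r, so r = GM / v².
r = 1.406e+21 / (146600)² m ≈ 6.542e+10 m = 65.42 Gm.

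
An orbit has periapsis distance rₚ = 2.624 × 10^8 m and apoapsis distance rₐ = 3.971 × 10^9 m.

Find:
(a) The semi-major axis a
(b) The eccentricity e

(a) a = (rₚ + rₐ) / 2 = (2.624e+08 + 3.971e+09) / 2 ≈ 2.117e+09 m = 2.117 × 10^9 m.
(b) e = (rₐ − rₚ) / (rₐ + rₚ) = (3.971e+09 − 2.624e+08) / (3.971e+09 + 2.624e+08) ≈ 0.876.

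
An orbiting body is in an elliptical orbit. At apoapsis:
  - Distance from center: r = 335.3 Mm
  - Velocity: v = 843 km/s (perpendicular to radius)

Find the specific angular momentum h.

Convert to SI: r = 335.3 Mm = 3.353e+08 m; v = 843 km/s = 843000 m/s.
With v perpendicular to r, h = r · v.
h = 3.353e+08 · 843000 m²/s ≈ 2.827e+14 m²/s.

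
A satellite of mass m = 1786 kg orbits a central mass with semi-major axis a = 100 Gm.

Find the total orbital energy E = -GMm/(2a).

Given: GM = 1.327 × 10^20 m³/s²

Convert to SI: a = 100 Gm = 1e+11 m.
E = −GMm / (2a).
E = −1.327e+20 · 1786 / (2 · 1e+11) J ≈ -1.185e+12 J = -1.185 TJ.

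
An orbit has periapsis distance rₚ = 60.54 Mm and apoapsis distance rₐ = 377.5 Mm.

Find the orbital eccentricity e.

Convert to SI: rₚ = 60.54 Mm = 6.054e+07 m; rₐ = 377.5 Mm = 3.775e+08 m.
e = (rₐ − rₚ) / (rₐ + rₚ).
e = (3.775e+08 − 6.054e+07) / (3.775e+08 + 6.054e+07) = 3.1696e+08 / 4.3804e+08 ≈ 0.7236.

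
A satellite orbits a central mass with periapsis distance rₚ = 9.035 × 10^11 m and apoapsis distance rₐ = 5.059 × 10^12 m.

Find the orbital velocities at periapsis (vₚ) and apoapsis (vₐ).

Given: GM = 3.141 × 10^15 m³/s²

Use the vis-viva equation v² = GM(2/r − 1/a) with a = (rₚ + rₐ)/2 = (9.035e+11 + 5.059e+12)/2 = 2.98125e+12 m.
vₚ = √(GM · (2/rₚ − 1/a)) = √(3.141e+15 · (2/9.035e+11 − 1/2.98125e+12)) m/s ≈ 76.81 m/s = 76.81 m/s.
vₐ = √(GM · (2/rₐ − 1/a)) = √(3.141e+15 · (2/5.059e+12 − 1/2.98125e+12)) m/s ≈ 13.72 m/s = 13.72 m/s.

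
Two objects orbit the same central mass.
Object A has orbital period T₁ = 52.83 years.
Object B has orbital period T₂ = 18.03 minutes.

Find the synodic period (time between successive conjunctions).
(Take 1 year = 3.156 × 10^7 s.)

Convert to SI: T₁ = 52.83 years = 1.66731e+09 s; T₂ = 18.03 minutes = 1081.8 s.
T_syn = |T₁ · T₂ / (T₁ − T₂)|.
T_syn = |1.66731e+09 · 1081.8 / (1.66731e+09 − 1081.8)| s ≈ 1082 s = 18.03 minutes.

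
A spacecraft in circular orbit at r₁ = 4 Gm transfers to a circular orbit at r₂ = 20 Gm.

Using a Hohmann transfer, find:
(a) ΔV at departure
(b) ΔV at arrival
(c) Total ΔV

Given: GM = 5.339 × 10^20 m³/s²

Convert to SI: r₁ = 4 Gm = 4e+09 m; r₂ = 20 Gm = 2e+10 m.
Transfer semi-major axis: a_t = (r₁ + r₂)/2 = (4e+09 + 2e+10)/2 = 1.2e+10 m.
Circular speeds: v₁ = √(GM/r₁) = 365342 m/s, v₂ = √(GM/r₂) = 163386 m/s.
Transfer speeds (vis-viva v² = GM(2/r − 1/a_t)): v₁ᵗ = 471655 m/s, v₂ᵗ = 94331 m/s.
(a) ΔV₁ = |v₁ᵗ − v₁| ≈ 1.063e+05 m/s = 106.3 km/s.
(b) ΔV₂ = |v₂ − v₂ᵗ| ≈ 6.906e+04 m/s = 69.06 km/s.
(c) ΔV_total = ΔV₁ + ΔV₂ ≈ 1.754e+05 m/s = 175.4 km/s.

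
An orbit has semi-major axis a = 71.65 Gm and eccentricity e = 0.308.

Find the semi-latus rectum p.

Convert to SI: a = 71.65 Gm = 7.165e+10 m.
p = a (1 − e²).
p = 7.165e+10 · (1 − (0.308)²) = 7.165e+10 · 0.905136 ≈ 6.485e+10 m = 64.85 Gm.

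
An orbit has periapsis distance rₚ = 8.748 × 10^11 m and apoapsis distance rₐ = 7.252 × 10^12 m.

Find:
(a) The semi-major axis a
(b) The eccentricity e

(a) a = (rₚ + rₐ) / 2 = (8.748e+11 + 7.252e+12) / 2 ≈ 4.063e+12 m = 4.063 × 10^12 m.
(b) e = (rₐ − rₚ) / (rₐ + rₚ) = (7.252e+12 − 8.748e+11) / (7.252e+12 + 8.748e+11) ≈ 0.7847.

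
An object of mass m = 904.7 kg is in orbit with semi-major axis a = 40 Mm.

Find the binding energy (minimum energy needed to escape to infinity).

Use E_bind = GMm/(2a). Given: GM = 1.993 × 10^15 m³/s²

Convert to SI: a = 40 Mm = 4e+07 m.
Total orbital energy is E = −GMm/(2a); binding energy is E_bind = −E = GMm/(2a).
E_bind = 1.993e+15 · 904.7 / (2 · 4e+07) J ≈ 2.254e+10 J = 22.54 GJ.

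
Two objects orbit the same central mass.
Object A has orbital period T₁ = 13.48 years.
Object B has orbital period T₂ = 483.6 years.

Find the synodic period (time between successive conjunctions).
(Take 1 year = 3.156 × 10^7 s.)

Convert to SI: T₁ = 13.48 years = 4.25429e+08 s; T₂ = 483.6 years = 1.52624e+10 s.
T_syn = |T₁ · T₂ / (T₁ − T₂)|.
T_syn = |4.25429e+08 · 1.52624e+10 / (4.25429e+08 − 1.52624e+10)| s ≈ 4.376e+08 s = 13.87 years.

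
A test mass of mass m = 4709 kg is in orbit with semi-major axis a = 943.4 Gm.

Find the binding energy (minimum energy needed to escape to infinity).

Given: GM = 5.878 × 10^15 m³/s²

Convert to SI: a = 943.4 Gm = 9.434e+11 m.
Total orbital energy is E = −GMm/(2a); binding energy is E_bind = −E = GMm/(2a).
E_bind = 5.878e+15 · 4709 / (2 · 9.434e+11) J ≈ 1.467e+07 J = 14.67 MJ.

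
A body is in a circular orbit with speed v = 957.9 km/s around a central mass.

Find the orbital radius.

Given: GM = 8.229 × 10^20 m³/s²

Convert to SI: v = 957.9 km/s = 957900 m/s.
For a circular orbit, v² = GM / r, so r = GM / v².
r = 8.229e+20 / (957900)² m ≈ 8.968e+08 m = 8.968 × 10^8 m.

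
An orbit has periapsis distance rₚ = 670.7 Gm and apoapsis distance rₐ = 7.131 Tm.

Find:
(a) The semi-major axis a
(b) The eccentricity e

Convert to SI: rₚ = 670.7 Gm = 6.707e+11 m; rₐ = 7.131 Tm = 7.131e+12 m.
(a) a = (rₚ + rₐ) / 2 = (6.707e+11 + 7.131e+12) / 2 ≈ 3.901e+12 m = 3.901 Tm.
(b) e = (rₐ − rₚ) / (rₐ + rₚ) = (7.131e+12 − 6.707e+11) / (7.131e+12 + 6.707e+11) ≈ 0.8281.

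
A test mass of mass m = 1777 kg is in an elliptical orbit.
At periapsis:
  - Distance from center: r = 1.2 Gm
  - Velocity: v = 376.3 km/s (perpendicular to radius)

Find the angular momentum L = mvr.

Convert to SI: r = 1.2 Gm = 1.2e+09 m; v = 376.3 km/s = 376300 m/s.
Since v is perpendicular to r, L = m · v · r.
L = 1777 · 376300 · 1.2e+09 kg·m²/s ≈ 8.024e+17 kg·m²/s.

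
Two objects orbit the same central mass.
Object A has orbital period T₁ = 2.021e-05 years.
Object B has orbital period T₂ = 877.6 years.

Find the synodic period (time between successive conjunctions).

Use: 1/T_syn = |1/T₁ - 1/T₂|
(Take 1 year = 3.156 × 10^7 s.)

Convert to SI: T₁ = 2.021e-05 years = 637.828 s; T₂ = 877.6 years = 2.76971e+10 s.
T_syn = |T₁ · T₂ / (T₁ − T₂)|.
T_syn = |637.828 · 2.76971e+10 / (637.828 − 2.76971e+10)| s ≈ 637.8 s = 2.021e-05 years.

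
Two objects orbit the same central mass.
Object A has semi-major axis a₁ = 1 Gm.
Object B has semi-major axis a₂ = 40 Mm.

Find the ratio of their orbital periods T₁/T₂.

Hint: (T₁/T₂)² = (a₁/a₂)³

Convert to SI: a₁ = 1 Gm = 1e+09 m; a₂ = 40 Mm = 4e+07 m.
From Kepler's third law, (T₁/T₂)² = (a₁/a₂)³, so T₁/T₂ = (a₁/a₂)^(3/2).
a₁/a₂ = 1e+09 / 4e+07 = 25.
T₁/T₂ = (25)^(3/2) ≈ 125.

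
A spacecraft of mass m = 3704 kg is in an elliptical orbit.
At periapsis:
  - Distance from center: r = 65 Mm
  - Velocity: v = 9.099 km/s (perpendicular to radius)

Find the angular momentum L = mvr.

Convert to SI: r = 65 Mm = 6.5e+07 m; v = 9.099 km/s = 9099 m/s.
Since v is perpendicular to r, L = m · v · r.
L = 3704 · 9099 · 6.5e+07 kg·m²/s ≈ 2.191e+15 kg·m²/s.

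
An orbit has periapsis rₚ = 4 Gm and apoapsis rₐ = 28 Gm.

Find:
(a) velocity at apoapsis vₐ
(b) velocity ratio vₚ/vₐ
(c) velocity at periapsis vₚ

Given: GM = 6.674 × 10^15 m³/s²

Convert to SI: rₚ = 4 Gm = 4e+09 m; rₐ = 28 Gm = 2.8e+10 m.
(a) With a = (rₚ + rₐ)/2 = 1.6e+10 m, vₐ = √(GM (2/rₐ − 1/a)) = √(6.674e+15 · (2/2.8e+10 − 1/1.6e+10)) m/s ≈ 244.1 m/s
(b) Conservation of angular momentum (rₚvₚ = rₐvₐ) gives vₚ/vₐ = rₐ/rₚ = 2.8e+10/4e+09 ≈ 7
(c) With a = (rₚ + rₐ)/2 = 1.6e+10 m, vₚ = √(GM (2/rₚ − 1/a)) = √(6.674e+15 · (2/4e+09 − 1/1.6e+10)) m/s ≈ 1709 m/s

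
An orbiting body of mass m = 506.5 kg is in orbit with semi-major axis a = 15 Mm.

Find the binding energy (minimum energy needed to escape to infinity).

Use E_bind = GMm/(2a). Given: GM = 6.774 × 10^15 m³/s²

Convert to SI: a = 15 Mm = 1.5e+07 m.
Total orbital energy is E = −GMm/(2a); binding energy is E_bind = −E = GMm/(2a).
E_bind = 6.774e+15 · 506.5 / (2 · 1.5e+07) J ≈ 1.144e+11 J = 114.4 GJ.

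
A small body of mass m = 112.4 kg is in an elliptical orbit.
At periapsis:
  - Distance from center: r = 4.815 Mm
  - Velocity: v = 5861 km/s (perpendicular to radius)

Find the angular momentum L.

Convert to SI: r = 4.815 Mm = 4.815e+06 m; v = 5861 km/s = 5.861e+06 m/s.
Since v is perpendicular to r, L = m · v · r.
L = 112.4 · 5.861e+06 · 4.815e+06 kg·m²/s ≈ 3.172e+15 kg·m²/s.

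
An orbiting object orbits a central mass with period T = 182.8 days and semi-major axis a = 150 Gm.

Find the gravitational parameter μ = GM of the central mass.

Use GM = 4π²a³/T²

Convert to SI: T = 182.8 days = 1.57939e+07 s; a = 150 Gm = 1.5e+11 m.
GM = 4π² · a³ / T².
GM = 4π² · (1.5e+11)³ / (1.57939e+07)² m³/s² ≈ 5.341e+20 m³/s² = 5.341 × 10^20 m³/s².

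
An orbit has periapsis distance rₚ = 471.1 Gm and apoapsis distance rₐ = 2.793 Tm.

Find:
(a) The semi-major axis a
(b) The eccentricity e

Convert to SI: rₚ = 471.1 Gm = 4.711e+11 m; rₐ = 2.793 Tm = 2.793e+12 m.
(a) a = (rₚ + rₐ) / 2 = (4.711e+11 + 2.793e+12) / 2 ≈ 1.632e+12 m = 1.632 Tm.
(b) e = (rₐ − rₚ) / (rₐ + rₚ) = (2.793e+12 − 4.711e+11) / (2.793e+12 + 4.711e+11) ≈ 0.7113.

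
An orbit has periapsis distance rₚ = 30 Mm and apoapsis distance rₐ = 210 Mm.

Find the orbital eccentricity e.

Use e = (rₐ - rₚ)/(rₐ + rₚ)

Convert to SI: rₚ = 30 Mm = 3e+07 m; rₐ = 210 Mm = 2.1e+08 m.
e = (rₐ − rₚ) / (rₐ + rₚ).
e = (2.1e+08 − 3e+07) / (2.1e+08 + 3e+07) = 1.8e+08 / 2.4e+08 ≈ 0.75.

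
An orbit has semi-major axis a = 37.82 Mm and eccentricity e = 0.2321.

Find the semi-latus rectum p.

Convert to SI: a = 37.82 Mm = 3.782e+07 m.
p = a (1 − e²).
p = 3.782e+07 · (1 − (0.2321)²) = 3.782e+07 · 0.94613 ≈ 3.578e+07 m = 35.78 Mm.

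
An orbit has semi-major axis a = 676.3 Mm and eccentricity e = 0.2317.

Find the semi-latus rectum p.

Convert to SI: a = 676.3 Mm = 6.763e+08 m.
p = a (1 − e²).
p = 6.763e+08 · (1 − (0.2317)²) = 6.763e+08 · 0.946315 ≈ 6.4e+08 m = 640 Mm.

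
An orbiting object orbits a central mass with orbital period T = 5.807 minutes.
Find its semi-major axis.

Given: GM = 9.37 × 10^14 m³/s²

Convert to SI: T = 5.807 minutes = 348.42 s.
Invert Kepler's third law: a = (GM · T² / (4π²))^(1/3).
Substituting T = 348.42 s and GM = 9.37e+14 m³/s²:
a = (9.37e+14 · (348.42)² / (4π²))^(1/3) m
a ≈ 1.423e+06 m = 1.423 Mm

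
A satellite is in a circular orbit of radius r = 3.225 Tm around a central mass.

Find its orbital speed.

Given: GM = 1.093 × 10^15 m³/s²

Convert to SI: r = 3.225 Tm = 3.225e+12 m.
For a circular orbit, gravity supplies the centripetal force, so v = √(GM / r).
v = √(1.093e+15 / 3.225e+12) m/s ≈ 18.41 m/s = 18.41 m/s.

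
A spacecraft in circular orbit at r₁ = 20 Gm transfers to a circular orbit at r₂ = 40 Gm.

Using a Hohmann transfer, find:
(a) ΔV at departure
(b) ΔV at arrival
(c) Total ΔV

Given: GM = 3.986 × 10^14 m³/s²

Convert to SI: r₁ = 20 Gm = 2e+10 m; r₂ = 40 Gm = 4e+10 m.
Transfer semi-major axis: a_t = (r₁ + r₂)/2 = (2e+10 + 4e+10)/2 = 3e+10 m.
Circular speeds: v₁ = √(GM/r₁) = 141.174 m/s, v₂ = √(GM/r₂) = 99.8248 m/s.
Transfer speeds (vis-viva v² = GM(2/r − 1/a_t)): v₁ᵗ = 163.013 m/s, v₂ᵗ = 81.5066 m/s.
(a) ΔV₁ = |v₁ᵗ − v₁| ≈ 21.84 m/s = 21.84 m/s.
(b) ΔV₂ = |v₂ − v₂ᵗ| ≈ 18.32 m/s = 18.32 m/s.
(c) ΔV_total = ΔV₁ + ΔV₂ ≈ 40.16 m/s = 40.16 m/s.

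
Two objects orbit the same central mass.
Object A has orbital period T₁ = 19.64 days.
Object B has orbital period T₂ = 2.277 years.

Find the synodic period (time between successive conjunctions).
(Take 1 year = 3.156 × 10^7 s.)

Convert to SI: T₁ = 19.64 days = 1.6969e+06 s; T₂ = 2.277 years = 7.18621e+07 s.
T_syn = |T₁ · T₂ / (T₁ − T₂)|.
T_syn = |1.6969e+06 · 7.18621e+07 / (1.6969e+06 − 7.18621e+07)| s ≈ 1.738e+06 s = 20.11 days.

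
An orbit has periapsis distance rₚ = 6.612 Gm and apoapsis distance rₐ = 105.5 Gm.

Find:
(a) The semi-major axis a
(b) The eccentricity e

Convert to SI: rₚ = 6.612 Gm = 6.612e+09 m; rₐ = 105.5 Gm = 1.055e+11 m.
(a) a = (rₚ + rₐ) / 2 = (6.612e+09 + 1.055e+11) / 2 ≈ 5.606e+10 m = 56.06 Gm.
(b) e = (rₐ − rₚ) / (rₐ + rₚ) = (1.055e+11 − 6.612e+09) / (1.055e+11 + 6.612e+09) ≈ 0.882.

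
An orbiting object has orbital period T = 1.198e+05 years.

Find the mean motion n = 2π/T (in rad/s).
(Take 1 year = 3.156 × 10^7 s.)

Convert to SI: T = 1.198e+05 years = 3.78089e+12 s.
n = 2π / T.
n = 2π / 3.78089e+12 s ≈ 1.662e-12 rad/s.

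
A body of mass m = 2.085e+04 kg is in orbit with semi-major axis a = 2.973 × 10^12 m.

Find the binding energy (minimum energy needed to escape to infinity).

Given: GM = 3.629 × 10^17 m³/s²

Total orbital energy is E = −GMm/(2a); binding energy is E_bind = −E = GMm/(2a).
E_bind = 3.629e+17 · 2.085e+04 / (2 · 2.973e+12) J ≈ 1.273e+09 J = 1.273 GJ.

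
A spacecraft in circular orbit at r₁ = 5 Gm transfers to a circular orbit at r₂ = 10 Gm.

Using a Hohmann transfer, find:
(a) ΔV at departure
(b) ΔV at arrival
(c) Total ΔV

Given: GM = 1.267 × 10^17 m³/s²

Convert to SI: r₁ = 5 Gm = 5e+09 m; r₂ = 10 Gm = 1e+10 m.
Transfer semi-major axis: a_t = (r₁ + r₂)/2 = (5e+09 + 1e+10)/2 = 7.5e+09 m.
Circular speeds: v₁ = √(GM/r₁) = 5033.89 m/s, v₂ = √(GM/r₂) = 3559.49 m/s.
Transfer speeds (vis-viva v² = GM(2/r − 1/a_t)): v₁ᵗ = 5812.63 m/s, v₂ᵗ = 2906.31 m/s.
(a) ΔV₁ = |v₁ᵗ − v₁| ≈ 778.7 m/s = 778.7 m/s.
(b) ΔV₂ = |v₂ − v₂ᵗ| ≈ 653.2 m/s = 653.2 m/s.
(c) ΔV_total = ΔV₁ + ΔV₂ ≈ 1432 m/s = 1.432 km/s.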